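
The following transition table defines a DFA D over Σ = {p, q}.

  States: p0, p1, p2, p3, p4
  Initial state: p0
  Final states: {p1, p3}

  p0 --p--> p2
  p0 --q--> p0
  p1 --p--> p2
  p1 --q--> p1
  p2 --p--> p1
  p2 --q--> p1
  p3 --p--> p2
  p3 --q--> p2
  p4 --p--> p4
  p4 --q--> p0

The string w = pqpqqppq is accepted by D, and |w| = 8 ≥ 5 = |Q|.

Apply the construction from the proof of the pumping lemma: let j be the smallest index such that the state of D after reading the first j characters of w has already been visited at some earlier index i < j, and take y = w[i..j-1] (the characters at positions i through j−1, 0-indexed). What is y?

qp

Run of D on w = p q p q q p p q:
  step 0: p0  (start)
  step 1: p2  (read p: p0→p2)
  step 2: p1  (read q: p2→p1)
  step 3: p2  (read p: p1→p2)   ← first repeat (p2 seen earlier)
  step 4: p1  (read q: p2→p1)
  step 5: p1  (read q: p1→p1)
  step 6: p2  (read p: p1→p2)
  step 7: p1  (read p: p2→p1)
  step 8: p1  (read q: p1→p1)

So i = 1, j = 3, giving x = w[0:1] = p, y = w[1:3] = qp, z = w[3:8] = qqppq.
Check: |xy| = 3 ≤ 5 and |y| = 2 ≥ 1. Reading y takes D from p2 back to p2, so every xyⁱz is accepted.
With |Q| = 5, pigeonhole forces a state repeat no later than step 5; the substring read between the first and second visits to that state can be pumped.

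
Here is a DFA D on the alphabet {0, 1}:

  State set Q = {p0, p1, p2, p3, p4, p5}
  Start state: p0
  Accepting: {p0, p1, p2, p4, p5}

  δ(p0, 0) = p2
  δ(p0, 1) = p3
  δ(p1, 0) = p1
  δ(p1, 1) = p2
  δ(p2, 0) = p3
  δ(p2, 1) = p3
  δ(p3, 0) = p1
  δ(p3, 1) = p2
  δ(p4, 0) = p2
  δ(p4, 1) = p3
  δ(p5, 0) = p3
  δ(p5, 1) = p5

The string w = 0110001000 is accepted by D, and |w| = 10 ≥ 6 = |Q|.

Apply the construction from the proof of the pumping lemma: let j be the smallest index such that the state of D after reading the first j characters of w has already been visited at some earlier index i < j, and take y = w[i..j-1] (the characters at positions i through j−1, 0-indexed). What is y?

11

State sequence: p0 -0-> p2 -1-> p3 -1-> p2 -0-> p3 -0-> p1 -0-> p1 -1-> p2 -0-> p3 -0-> p1 -0-> p1
First repeat at step 3: p2 was already visited.

So i = 1, j = 3, giving x = w[0:1] = 0, y = w[1:3] = 11, z = w[3:10] = 0001000.
Check: |xy| = 3 ≤ 6 and |y| = 2 ≥ 1. Reading y takes D from p2 back to p2, so every xyⁱz is accepted.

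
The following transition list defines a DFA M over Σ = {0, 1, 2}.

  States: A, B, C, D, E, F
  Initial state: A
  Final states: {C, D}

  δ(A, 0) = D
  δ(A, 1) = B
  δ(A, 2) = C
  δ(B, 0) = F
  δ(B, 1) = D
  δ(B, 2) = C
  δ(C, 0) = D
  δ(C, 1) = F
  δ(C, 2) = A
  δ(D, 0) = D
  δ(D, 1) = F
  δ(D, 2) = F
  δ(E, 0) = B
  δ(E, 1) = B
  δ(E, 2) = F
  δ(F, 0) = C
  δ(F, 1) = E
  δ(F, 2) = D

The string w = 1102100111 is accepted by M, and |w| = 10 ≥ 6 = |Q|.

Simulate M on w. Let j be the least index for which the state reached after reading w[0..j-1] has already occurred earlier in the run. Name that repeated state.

D

Run of M on w = 1 1 0 2 1 0 0 1 1 1:
  step 0: A  (start)
  step 1: B  (read 1: A→B)
  step 2: D  (read 1: B→D)
  step 3: D  (read 0: D→D)   ← first repeat (D seen earlier)
  step 4: F  (read 2: D→F)
  step 5: E  (read 1: F→E)
  step 6: B  (read 0: E→B)
  step 7: F  (read 0: B→F)
  step 8: E  (read 1: F→E)
  step 9: B  (read 1: E→B)
  step 10: D  (read 1: B→D)

The earliest repeat is at step j = 3: M is in D, which it already visited at step i = 2.
The DFA has 6 states, so the proof of the pumping lemma guarantees a repeated state among the first 6+1 visited; the segment between the two visits is the pumpable y.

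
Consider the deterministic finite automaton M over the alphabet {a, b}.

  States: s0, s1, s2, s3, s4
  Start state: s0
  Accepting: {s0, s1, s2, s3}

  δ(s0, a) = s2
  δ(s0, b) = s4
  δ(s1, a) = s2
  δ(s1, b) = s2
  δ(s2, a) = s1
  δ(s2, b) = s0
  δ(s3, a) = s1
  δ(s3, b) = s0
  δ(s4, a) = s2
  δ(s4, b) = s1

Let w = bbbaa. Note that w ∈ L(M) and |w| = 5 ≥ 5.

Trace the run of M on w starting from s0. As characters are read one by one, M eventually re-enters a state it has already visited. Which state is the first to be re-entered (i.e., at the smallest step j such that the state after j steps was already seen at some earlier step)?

s1

Run of M on w = b b b a a:
  step 0: s0  (start)
  step 1: s4  (read b: s0→s4)
  step 2: s1  (read b: s4→s1)
  step 3: s2  (read b: s1→s2)
  step 4: s1  (read a: s2→s1)   ← first repeat (s1 seen earlier)
  step 5: s2  (read a: s1→s2)

The earliest repeat is at step j = 4: M is in s1, which it already visited at step i = 2.
The DFA has 5 states, so the proof of the pumping lemma guarantees a repeated state among the first 5+1 visited; the segment between the two visits is the pumpable y.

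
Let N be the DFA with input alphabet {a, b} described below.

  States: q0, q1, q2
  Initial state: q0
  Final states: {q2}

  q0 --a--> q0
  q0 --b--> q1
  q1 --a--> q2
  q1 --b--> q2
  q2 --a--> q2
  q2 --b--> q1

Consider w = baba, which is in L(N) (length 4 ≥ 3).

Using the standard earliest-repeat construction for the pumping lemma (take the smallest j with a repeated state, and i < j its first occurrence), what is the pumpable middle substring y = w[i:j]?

State sequence: q0 -b-> q1 -a-> q2 -b-> q1 -a-> q2
First repeat at step 3: q1 was already visited.

So i = 1, j = 3, giving x = w[0:1] = b, y = w[1:3] = ab, z = w[3:4] = a.
Check: |xy| = 3 ≤ 3 and |y| = 2 ≥ 1. Reading y takes N from q1 back to q1, so every xyⁱz is accepted.

ab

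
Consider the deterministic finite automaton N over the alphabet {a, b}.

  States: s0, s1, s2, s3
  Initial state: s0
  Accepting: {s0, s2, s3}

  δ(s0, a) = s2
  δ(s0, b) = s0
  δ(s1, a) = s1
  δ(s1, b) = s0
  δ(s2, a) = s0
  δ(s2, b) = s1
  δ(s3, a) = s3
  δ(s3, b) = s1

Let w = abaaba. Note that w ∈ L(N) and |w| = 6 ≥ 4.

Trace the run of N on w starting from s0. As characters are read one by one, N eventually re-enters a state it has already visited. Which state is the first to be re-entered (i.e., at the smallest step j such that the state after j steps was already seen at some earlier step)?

s1

State sequence: s0 -a-> s2 -b-> s1 -a-> s1 -a-> s1 -b-> s0 -a-> s2
First repeat at step 3: s1 was already visited.

The earliest repeat is at step j = 3: N is in s1, which it already visited at step i = 2.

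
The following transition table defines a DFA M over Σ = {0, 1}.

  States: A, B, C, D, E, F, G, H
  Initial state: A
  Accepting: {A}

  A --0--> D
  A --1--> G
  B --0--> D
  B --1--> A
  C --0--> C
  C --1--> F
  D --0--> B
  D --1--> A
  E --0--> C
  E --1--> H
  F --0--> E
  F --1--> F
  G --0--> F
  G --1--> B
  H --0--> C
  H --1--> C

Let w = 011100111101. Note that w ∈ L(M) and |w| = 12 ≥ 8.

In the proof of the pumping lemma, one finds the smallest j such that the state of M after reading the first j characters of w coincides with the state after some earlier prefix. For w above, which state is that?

State sequence: A -0-> D -1-> A -1-> G -1-> B -0-> D -0-> B -1-> A -1-> G -1-> B -1-> A -0-> D -1-> A
First repeat at step 2: A was already visited.

The earliest repeat is at step j = 2: M is in A, which it already visited at step i = 0.
With |Q| = 8, pigeonhole forces a state repeat no later than step 8; the substring read between the first and second visits to that state can be pumped.

A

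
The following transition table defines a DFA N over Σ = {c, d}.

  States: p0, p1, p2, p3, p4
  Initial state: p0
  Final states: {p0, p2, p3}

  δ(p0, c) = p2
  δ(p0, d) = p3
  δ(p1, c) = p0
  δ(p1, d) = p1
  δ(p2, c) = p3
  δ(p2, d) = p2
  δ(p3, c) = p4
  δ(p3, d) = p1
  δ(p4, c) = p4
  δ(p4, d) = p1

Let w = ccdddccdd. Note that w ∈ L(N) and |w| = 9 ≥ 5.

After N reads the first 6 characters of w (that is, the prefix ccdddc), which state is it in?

p0

Run of N on the first 6 characters of w = c c d d d c:
  step 0: p0  (start)
  step 1: p2  (read c: p0→p2)
  step 2: p3  (read c: p2→p3)
  step 3: p1  (read d: p3→p1)
  step 4: p1  (read d: p1→p1)
  step 5: p1  (read d: p1→p1)
  step 6: p0  (read c: p1→p0)

After reading 6 characters, N is in state p0.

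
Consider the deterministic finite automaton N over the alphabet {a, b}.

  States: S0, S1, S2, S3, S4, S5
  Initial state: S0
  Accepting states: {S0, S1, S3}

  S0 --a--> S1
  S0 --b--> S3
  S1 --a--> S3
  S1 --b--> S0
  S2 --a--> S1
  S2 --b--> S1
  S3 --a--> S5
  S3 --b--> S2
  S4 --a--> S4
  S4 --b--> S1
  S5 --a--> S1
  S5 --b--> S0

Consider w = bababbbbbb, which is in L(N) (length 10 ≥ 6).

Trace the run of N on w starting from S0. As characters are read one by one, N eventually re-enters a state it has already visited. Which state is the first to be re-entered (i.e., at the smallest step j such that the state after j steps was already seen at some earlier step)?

S0

State sequence: S0 -b-> S3 -a-> S5 -b-> S0 -a-> S1 -b-> S0 -b-> S3 -b-> S2 -b-> S1 -b-> S0 -b-> S3
First repeat at step 3: S0 was already visited.

The earliest repeat is at step j = 3: N is in S0, which it already visited at step i = 0.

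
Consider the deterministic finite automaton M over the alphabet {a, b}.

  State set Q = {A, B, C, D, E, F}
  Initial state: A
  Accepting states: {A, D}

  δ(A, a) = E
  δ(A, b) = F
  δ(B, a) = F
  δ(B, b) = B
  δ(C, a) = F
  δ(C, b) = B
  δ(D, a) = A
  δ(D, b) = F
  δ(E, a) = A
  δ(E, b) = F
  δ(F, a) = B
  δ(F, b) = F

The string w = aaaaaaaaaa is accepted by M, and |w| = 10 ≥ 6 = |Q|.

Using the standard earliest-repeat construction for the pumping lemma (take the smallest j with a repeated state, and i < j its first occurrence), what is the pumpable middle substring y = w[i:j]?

Run of M on w = a a a a a a a a a a:
  step 0: A  (start)
  step 1: E  (read a: A→E)
  step 2: A  (read a: E→A)   ← first repeat (A seen earlier)
  step 3: E  (read a: A→E)
  step 4: A  (read a: E→A)
  step 5: E  (read a: A→E)
  step 6: A  (read a: E→A)
  step 7: E  (read a: A→E)
  step 8: A  (read a: E→A)
  step 9: E  (read a: A→E)
  step 10: A  (read a: E→A)

So i = 0, j = 2, giving x = w[0:0] = ε, y = w[0:2] = aa, z = w[2:10] = aaaaaaaa.
Check: |xy| = 2 ≤ 6 and |y| = 2 ≥ 1. Reading y takes M from A back to A, so every xyⁱz is accepted.
Pumping length from the standard proof: p = 6 (the number of states). The repeated state found above gives |xy| = j ≤ 6 and |y| = j − i ≥ 1.

aa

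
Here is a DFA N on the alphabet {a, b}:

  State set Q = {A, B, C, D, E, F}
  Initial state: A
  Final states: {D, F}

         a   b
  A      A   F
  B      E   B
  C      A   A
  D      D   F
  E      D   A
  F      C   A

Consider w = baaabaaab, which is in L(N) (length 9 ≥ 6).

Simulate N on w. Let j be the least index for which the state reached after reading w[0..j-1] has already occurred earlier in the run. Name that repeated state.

State sequence: A -b-> F -a-> C -a-> A -a-> A -b-> F -a-> C -a-> A -a-> A -b-> F
First repeat at step 3: A was already visited.

The earliest repeat is at step j = 3: N is in A, which it already visited at step i = 0.

A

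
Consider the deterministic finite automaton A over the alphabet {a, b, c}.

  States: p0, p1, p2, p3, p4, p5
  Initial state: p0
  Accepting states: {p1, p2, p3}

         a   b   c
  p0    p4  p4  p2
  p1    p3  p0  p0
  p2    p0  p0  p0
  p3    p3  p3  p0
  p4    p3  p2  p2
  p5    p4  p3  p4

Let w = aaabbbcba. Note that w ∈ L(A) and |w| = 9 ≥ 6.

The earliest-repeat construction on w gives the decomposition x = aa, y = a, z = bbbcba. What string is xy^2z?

xy^2z = aa·a·a·bbbcba = aaaabbbcba.
Reading y = a takes A from p3 back to p3, so after x·y·y the machine is still in p3, and z then leads to the accepting state p3. Hence aaaabbbcba ∈ L(A).

aaaabbbcba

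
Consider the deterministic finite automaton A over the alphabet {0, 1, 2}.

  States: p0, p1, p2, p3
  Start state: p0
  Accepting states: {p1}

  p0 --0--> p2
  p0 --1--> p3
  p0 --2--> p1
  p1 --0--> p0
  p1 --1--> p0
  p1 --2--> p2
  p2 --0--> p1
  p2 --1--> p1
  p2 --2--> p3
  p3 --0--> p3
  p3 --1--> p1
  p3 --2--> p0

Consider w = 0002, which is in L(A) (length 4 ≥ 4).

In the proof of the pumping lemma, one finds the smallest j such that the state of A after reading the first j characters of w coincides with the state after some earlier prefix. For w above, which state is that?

State sequence: p0 -0-> p2 -0-> p1 -0-> p0 -2-> p1
First repeat at step 3: p0 was already visited.

The earliest repeat is at step j = 3: A is in p0, which it already visited at step i = 0.
The DFA has 4 states, so the proof of the pumping lemma guarantees a repeated state among the first 4+1 visited; the segment between the two visits is the pumpable y.

p0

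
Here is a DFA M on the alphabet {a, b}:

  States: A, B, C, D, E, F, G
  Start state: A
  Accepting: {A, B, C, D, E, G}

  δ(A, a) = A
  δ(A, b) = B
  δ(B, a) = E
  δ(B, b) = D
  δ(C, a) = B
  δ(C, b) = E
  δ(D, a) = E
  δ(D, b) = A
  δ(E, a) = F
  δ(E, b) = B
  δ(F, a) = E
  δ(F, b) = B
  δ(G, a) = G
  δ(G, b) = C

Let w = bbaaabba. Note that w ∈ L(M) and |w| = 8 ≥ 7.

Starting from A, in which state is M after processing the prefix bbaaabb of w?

D

State sequence: A -b-> B -b-> D -a-> E -a-> F -a-> E -b-> B -b-> D

After reading 7 characters, M is in state D.
(This kind of state-tracing is the core of the pumping-lemma construction: with 7 states, pigeonhole forces a repeat within the first 7 steps.)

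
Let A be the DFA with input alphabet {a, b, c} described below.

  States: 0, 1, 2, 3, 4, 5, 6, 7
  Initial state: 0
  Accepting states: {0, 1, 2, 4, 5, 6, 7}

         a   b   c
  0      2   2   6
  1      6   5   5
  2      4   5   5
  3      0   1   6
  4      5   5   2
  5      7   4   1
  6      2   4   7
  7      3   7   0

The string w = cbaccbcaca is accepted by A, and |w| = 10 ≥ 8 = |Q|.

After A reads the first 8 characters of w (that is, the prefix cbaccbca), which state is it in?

4

State sequence: 0 -c-> 6 -b-> 4 -a-> 5 -c-> 1 -c-> 5 -b-> 4 -c-> 2 -a-> 4

After reading 8 characters, A is in state 4.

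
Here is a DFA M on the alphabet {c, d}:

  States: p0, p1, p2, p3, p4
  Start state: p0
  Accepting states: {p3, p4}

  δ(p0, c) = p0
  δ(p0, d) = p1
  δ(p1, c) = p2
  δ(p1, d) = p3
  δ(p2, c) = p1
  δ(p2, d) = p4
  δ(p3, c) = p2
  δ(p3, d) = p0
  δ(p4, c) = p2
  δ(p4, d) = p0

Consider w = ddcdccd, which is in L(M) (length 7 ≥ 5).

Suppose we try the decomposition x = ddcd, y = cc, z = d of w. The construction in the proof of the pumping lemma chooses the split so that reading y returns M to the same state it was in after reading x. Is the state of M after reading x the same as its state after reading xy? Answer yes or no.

Run of M on the first 6 characters of w = d d c d c c:
  step 0: p0  (start)
  step 1: p1  (read d: p0→p1)
  step 2: p3  (read d: p1→p3)
  step 3: p2  (read c: p3→p2)
  step 4: p4  (read d: p2→p4)
  step 5: p2  (read c: p4→p2)
  step 6: p1  (read c: p2→p1)

After x (step 4): p4. After xy (step 6): p1.
They differ (p4 ≠ p1), so y is not a cycle from the state after x; this split is not the one the pumping-lemma construction produces, and pumping y need not keep the string in L(M).

no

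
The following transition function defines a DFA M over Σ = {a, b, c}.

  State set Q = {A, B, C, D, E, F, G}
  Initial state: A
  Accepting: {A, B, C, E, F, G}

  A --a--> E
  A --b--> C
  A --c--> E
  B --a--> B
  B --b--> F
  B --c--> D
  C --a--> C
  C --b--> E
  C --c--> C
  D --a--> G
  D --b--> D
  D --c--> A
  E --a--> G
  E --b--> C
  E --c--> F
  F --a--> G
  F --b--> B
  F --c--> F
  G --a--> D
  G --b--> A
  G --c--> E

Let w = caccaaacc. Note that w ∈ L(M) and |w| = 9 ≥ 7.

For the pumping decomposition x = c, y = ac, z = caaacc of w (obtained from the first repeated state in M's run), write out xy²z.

cacaccaaacc

xy^2z = c·ac·ac·caaacc = cacaccaaacc.
Reading y = ac takes M from E back to E, so after x·y·y the machine is still in E, and z then leads to the accepting state F. Hence cacaccaaacc ∈ L(M).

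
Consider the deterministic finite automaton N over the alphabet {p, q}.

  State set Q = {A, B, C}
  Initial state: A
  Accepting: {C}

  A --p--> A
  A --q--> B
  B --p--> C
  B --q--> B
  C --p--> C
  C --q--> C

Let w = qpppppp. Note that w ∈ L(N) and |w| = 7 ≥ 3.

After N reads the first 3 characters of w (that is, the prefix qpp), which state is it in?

C

State sequence: A -q-> B -p-> C -p-> C

After reading 3 characters, N is in state C.
(This kind of state-tracing is the core of the pumping-lemma construction: with 3 states, pigeonhole forces a repeat within the first 3 steps.)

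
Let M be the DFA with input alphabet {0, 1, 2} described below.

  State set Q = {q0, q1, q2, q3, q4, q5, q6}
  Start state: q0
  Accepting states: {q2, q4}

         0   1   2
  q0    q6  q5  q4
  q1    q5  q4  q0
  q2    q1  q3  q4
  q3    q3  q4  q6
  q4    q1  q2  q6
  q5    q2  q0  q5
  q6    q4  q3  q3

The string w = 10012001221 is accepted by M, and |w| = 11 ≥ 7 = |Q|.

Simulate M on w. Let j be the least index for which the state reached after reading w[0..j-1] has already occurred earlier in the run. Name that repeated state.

Run of M on w = 1 0 0 1 2 0 0 1 2 2 1:
  step 0: q0  (start)
  step 1: q5  (read 1: q0→q5)
  step 2: q2  (read 0: q5→q2)
  step 3: q1  (read 0: q2→q1)
  step 4: q4  (read 1: q1→q4)
  step 5: q6  (read 2: q4→q6)
  step 6: q4  (read 0: q6→q4)   ← first repeat (q4 seen earlier)
  step 7: q1  (read 0: q4→q1)
  step 8: q4  (read 1: q1→q4)
  step 9: q6  (read 2: q4→q6)
  step 10: q3  (read 2: q6→q3)
  step 11: q4  (read 1: q3→q4)

The earliest repeat is at step j = 6: M is in q4, which it already visited at step i = 4.
Since M has 7 states, any run of length ≥ 7 visits 7+1 states, so by pigeonhole some state repeats within the first 7 steps — that repeat gives the pumpable loop.

q4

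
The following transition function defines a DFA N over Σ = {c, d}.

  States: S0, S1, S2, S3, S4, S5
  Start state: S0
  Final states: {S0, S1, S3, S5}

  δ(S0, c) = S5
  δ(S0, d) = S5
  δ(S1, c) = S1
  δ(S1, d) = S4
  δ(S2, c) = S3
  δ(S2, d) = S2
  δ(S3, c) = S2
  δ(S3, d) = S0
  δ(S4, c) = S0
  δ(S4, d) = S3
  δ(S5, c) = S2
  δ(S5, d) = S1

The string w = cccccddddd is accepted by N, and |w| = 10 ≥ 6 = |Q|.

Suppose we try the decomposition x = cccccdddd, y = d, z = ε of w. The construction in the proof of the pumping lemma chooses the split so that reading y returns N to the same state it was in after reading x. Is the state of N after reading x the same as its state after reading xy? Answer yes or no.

State sequence: S0 -c-> S5 -c-> S2 -c-> S3 -c-> S2 -c-> S3 -d-> S0 -d-> S5 -d-> S1 -d-> S4 -d-> S3

After x (step 9): S4. After xy (step 10): S3.
They differ (S4 ≠ S3), so y is not a cycle from the state after x; this split is not the one the pumping-lemma construction produces, and pumping y need not keep the string in L(N).

no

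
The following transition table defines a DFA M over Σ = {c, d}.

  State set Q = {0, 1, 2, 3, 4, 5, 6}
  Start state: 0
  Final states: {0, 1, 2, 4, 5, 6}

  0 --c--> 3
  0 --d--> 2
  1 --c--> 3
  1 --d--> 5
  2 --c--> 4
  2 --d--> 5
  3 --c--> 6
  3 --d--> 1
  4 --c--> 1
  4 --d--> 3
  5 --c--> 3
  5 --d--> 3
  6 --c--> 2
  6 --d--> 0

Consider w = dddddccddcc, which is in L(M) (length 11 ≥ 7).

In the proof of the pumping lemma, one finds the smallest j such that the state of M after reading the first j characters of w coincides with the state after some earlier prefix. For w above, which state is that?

5

Run of M on w = d d d d d c c d d c c:
  step 0: 0  (start)
  step 1: 2  (read d: 0→2)
  step 2: 5  (read d: 2→5)
  step 3: 3  (read d: 5→3)
  step 4: 1  (read d: 3→1)
  step 5: 5  (read d: 1→5)   ← first repeat (5 seen earlier)
  step 6: 3  (read c: 5→3)
  step 7: 6  (read c: 3→6)
  step 8: 0  (read d: 6→0)
  step 9: 2  (read d: 0→2)
  step 10: 4  (read c: 2→4)
  step 11: 1  (read c: 4→1)

The earliest repeat is at step j = 5: M is in 5, which it already visited at step i = 2.
With |Q| = 7, pigeonhole forces a state repeat no later than step 7; the substring read between the first and second visits to that state can be pumped.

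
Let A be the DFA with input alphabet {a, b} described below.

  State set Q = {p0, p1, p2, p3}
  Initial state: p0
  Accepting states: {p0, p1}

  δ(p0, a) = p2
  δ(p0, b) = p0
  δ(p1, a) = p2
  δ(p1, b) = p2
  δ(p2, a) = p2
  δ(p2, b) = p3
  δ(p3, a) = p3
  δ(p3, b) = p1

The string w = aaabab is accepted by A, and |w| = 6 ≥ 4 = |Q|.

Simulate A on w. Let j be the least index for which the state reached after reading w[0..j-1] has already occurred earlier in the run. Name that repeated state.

p2

Run of A on w = a a a b a b:
  step 0: p0  (start)
  step 1: p2  (read a: p0→p2)
  step 2: p2  (read a: p2→p2)   ← first repeat (p2 seen earlier)
  step 3: p2  (read a: p2→p2)
  step 4: p3  (read b: p2→p3)
  step 5: p3  (read a: p3→p3)
  step 6: p1  (read b: p3→p1)

The earliest repeat is at step j = 2: A is in p2, which it already visited at step i = 1.
With |Q| = 4, pigeonhole forces a state repeat no later than step 4; the substring read between the first and second visits to that state can be pumped.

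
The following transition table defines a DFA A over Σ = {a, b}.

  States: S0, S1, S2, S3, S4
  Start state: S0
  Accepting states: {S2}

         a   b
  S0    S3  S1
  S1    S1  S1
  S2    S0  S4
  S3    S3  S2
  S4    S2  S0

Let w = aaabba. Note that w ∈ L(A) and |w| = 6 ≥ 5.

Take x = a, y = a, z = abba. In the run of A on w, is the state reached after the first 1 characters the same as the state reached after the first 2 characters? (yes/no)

State sequence: S0 -a-> S3 -a-> S3

After x (step 1): S3. After xy (step 2): S3.
They match, so y = a drives A around a cycle from S3 back to itself; pumping y any number of times keeps A in S3 before reading z, and xyⁱz ∈ L(A) for every i ≥ 0.

yes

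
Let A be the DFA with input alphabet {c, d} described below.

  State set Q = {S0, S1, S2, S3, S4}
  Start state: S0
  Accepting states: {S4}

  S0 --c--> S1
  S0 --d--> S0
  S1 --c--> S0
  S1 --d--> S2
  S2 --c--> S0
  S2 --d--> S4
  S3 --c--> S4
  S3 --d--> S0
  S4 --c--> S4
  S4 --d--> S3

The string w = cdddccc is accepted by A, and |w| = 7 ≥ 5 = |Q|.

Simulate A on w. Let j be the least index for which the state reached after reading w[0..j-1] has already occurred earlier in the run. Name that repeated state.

S4

Run of A on w = c d d d c c c:
  step 0: S0  (start)
  step 1: S1  (read c: S0→S1)
  step 2: S2  (read d: S1→S2)
  step 3: S4  (read d: S2→S4)
  step 4: S3  (read d: S4→S3)
  step 5: S4  (read c: S3→S4)   ← first repeat (S4 seen earlier)
  step 6: S4  (read c: S4→S4)
  step 7: S4  (read c: S4→S4)

The earliest repeat is at step j = 5: A is in S4, which it already visited at step i = 3.
Pumping length from the standard proof: p = 5 (the number of states). The repeated state found above gives |xy| = j ≤ 5 and |y| = j − i ≥ 1.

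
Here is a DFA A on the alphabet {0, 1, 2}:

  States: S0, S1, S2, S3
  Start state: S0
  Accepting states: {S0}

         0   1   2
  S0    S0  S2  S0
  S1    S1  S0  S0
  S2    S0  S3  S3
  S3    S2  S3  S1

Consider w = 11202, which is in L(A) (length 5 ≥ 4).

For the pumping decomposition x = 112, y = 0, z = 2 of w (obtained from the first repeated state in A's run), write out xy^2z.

xy^2z = 112·0·0·2 = 112002.
Reading y = 0 takes A from S1 back to S1, so after x·y·y the machine is still in S1, and z then leads to the accepting state S0. Hence 112002 ∈ L(A).

112002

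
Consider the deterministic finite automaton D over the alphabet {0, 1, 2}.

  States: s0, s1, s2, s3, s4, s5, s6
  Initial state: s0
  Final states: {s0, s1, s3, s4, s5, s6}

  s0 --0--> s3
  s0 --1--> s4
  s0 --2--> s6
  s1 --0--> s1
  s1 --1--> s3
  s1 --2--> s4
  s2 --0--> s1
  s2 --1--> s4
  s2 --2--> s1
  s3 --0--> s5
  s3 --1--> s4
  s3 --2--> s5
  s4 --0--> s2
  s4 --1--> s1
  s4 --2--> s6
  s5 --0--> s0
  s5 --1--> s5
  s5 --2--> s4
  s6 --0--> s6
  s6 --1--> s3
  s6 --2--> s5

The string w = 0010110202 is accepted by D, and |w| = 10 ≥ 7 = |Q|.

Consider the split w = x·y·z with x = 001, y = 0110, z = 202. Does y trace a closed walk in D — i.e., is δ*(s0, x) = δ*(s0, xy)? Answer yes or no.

no

Run of D on the first 7 characters of w = 0 0 1 0 1 1 0:
  step 0: s0  (start)
  step 1: s3  (read 0: s0→s3)
  step 2: s5  (read 0: s3→s5)
  step 3: s5  (read 1: s5→s5)
  step 4: s0  (read 0: s5→s0)
  step 5: s4  (read 1: s0→s4)
  step 6: s1  (read 1: s4→s1)
  step 7: s1  (read 0: s1→s1)

After x (step 3): s5. After xy (step 7): s1.
They differ (s5 ≠ s1), so y is not a cycle from the state after x; this split is not the one the pumping-lemma construction produces, and pumping y need not keep the string in L(D).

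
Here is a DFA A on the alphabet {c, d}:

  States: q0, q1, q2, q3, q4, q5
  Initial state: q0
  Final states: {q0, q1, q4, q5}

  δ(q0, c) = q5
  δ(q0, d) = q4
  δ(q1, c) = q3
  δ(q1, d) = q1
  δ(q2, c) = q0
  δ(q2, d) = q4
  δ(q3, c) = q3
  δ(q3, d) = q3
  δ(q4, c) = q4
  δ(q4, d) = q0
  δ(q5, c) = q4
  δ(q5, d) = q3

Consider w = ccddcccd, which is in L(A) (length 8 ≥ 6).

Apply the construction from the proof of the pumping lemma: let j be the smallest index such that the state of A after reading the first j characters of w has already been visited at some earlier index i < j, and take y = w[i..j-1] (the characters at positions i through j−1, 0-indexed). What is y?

ccd

Run of A on w = c c d d c c c d:
  step 0: q0  (start)
  step 1: q5  (read c: q0→q5)
  step 2: q4  (read c: q5→q4)
  step 3: q0  (read d: q4→q0)   ← first repeat (q0 seen earlier)
  step 4: q4  (read d: q0→q4)
  step 5: q4  (read c: q4→q4)
  step 6: q4  (read c: q4→q4)
  step 7: q4  (read c: q4→q4)
  step 8: q0  (read d: q4→q0)

So i = 0, j = 3, giving x = w[0:0] = ε, y = w[0:3] = ccd, z = w[3:8] = dcccd.
Check: |xy| = 3 ≤ 6 and |y| = 3 ≥ 1. Reading y takes A from q0 back to q0, so every xyⁱz is accepted.
With |Q| = 6, pigeonhole forces a state repeat no later than step 6; the substring read between the first and second visits to that state can be pumped.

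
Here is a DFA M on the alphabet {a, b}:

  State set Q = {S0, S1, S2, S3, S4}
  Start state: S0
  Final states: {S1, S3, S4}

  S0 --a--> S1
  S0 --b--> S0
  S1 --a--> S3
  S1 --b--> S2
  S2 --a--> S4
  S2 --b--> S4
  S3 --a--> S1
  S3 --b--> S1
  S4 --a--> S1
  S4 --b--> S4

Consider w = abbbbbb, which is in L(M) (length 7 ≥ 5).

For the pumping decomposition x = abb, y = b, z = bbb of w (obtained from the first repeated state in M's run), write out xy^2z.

abbbbbbb

xy^2z = abb·b·b·bbb = abbbbbbb.
Reading y = b takes M from S4 back to S4, so after x·y·y the machine is still in S4, and z then leads to the accepting state S4. Hence abbbbbbb ∈ L(M).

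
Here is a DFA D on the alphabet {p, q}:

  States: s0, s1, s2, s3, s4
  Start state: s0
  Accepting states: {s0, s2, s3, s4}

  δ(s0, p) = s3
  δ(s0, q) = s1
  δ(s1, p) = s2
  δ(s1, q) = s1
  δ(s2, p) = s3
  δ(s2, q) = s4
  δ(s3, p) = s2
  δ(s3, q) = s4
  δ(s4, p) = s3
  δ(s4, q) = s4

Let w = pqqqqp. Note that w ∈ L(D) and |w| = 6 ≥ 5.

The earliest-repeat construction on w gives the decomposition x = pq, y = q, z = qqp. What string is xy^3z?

xy^3z = pq·q·q·q·qqp = pqqqqqqp.
Reading y = q takes D from s4 back to s4, so after x·y·y·y the machine is still in s4, and z then leads to the accepting state s3. Hence pqqqqqqp ∈ L(D).

pqqqqqqp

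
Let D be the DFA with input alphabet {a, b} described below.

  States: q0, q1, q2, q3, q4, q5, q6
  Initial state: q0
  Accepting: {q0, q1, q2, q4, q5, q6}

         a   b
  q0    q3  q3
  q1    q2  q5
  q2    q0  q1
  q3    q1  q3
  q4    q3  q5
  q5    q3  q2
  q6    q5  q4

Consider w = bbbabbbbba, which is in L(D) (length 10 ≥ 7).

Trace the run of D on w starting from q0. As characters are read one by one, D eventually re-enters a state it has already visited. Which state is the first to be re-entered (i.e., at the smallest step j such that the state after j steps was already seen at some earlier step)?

State sequence: q0 -b-> q3 -b-> q3 -b-> q3 -a-> q1 -b-> q5 -b-> q2 -b-> q1 -b-> q5 -b-> q2 -a-> q0
First repeat at step 2: q3 was already visited.

The earliest repeat is at step j = 2: D is in q3, which it already visited at step i = 1.

q3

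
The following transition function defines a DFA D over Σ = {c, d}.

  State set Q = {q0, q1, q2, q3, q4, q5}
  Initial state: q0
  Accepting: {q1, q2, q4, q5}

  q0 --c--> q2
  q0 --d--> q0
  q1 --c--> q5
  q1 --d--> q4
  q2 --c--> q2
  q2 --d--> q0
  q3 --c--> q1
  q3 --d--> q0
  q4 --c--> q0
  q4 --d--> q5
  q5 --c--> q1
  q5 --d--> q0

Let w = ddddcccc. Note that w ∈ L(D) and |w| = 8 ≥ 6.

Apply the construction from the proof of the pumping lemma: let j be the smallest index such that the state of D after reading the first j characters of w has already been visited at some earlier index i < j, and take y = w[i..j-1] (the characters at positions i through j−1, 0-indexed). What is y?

d

Run of D on w = d d d d c c c c:
  step 0: q0  (start)
  step 1: q0  (read d: q0→q0)   ← first repeat (q0 seen earlier)
  step 2: q0  (read d: q0→q0)
  step 3: q0  (read d: q0→q0)
  step 4: q0  (read d: q0→q0)
  step 5: q2  (read c: q0→q2)
  step 6: q2  (read c: q2→q2)
  step 7: q2  (read c: q2→q2)
  step 8: q2  (read c: q2→q2)

So i = 0, j = 1, giving x = w[0:0] = ε, y = w[0:1] = d, z = w[1:8] = dddcccc.
Check: |xy| = 1 ≤ 6 and |y| = 1 ≥ 1. Reading y takes D from q0 back to q0, so every xyⁱz is accepted.
With |Q| = 6, pigeonhole forces a state repeat no later than step 6; the substring read between the first and second visits to that state can be pumped.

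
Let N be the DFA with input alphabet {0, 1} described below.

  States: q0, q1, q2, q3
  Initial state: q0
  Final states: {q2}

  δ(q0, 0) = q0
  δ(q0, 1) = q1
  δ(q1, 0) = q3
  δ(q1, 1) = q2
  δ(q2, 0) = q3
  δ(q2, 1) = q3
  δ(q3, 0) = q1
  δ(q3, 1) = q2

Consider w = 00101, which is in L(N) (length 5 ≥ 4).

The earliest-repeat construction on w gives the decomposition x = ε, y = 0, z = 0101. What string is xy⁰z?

0101

xy⁰z = xz = ε·0101 = 0101.
Reading y = 0 takes N from q0 back to q0, so after x the machine is still in q0, and z then leads to the accepting state q2. Hence 0101 ∈ L(N).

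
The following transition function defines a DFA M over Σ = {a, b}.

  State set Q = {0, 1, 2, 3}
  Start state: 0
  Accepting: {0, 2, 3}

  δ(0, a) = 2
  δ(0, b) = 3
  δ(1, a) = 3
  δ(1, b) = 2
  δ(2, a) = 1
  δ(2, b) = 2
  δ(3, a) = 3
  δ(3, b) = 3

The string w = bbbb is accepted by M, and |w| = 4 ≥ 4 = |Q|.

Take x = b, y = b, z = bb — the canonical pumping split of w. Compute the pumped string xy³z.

bbbbbb

xy^3z = b·b·b·b·bb = bbbbbb.
Reading y = b takes M from 3 back to 3, so after x·y·y·y the machine is still in 3, and z then leads to the accepting state 3. Hence bbbbbb ∈ L(M).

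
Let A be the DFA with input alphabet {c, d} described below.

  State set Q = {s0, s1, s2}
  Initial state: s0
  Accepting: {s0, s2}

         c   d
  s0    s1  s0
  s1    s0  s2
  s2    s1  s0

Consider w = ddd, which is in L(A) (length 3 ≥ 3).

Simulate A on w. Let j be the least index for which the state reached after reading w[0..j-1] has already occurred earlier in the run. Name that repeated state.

State sequence: s0 -d-> s0 -d-> s0 -d-> s0
First repeat at step 1: s0 was already visited.

The earliest repeat is at step j = 1: A is in s0, which it already visited at step i = 0.
With |Q| = 3, pigeonhole forces a state repeat no later than step 3; the substring read between the first and second visits to that state can be pumped.

s0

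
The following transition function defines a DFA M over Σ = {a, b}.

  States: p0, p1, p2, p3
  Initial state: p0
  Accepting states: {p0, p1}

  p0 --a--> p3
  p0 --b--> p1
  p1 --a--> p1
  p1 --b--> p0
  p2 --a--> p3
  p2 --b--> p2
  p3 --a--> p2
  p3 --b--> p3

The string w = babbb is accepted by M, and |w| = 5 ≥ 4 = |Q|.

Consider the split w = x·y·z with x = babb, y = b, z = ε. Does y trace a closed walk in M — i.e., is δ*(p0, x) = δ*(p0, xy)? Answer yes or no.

no

State sequence: p0 -b-> p1 -a-> p1 -b-> p0 -b-> p1 -b-> p0

After x (step 4): p1. After xy (step 5): p0.
They differ (p1 ≠ p0), so y is not a cycle from the state after x; this split is not the one the pumping-lemma construction produces, and pumping y need not keep the string in L(M).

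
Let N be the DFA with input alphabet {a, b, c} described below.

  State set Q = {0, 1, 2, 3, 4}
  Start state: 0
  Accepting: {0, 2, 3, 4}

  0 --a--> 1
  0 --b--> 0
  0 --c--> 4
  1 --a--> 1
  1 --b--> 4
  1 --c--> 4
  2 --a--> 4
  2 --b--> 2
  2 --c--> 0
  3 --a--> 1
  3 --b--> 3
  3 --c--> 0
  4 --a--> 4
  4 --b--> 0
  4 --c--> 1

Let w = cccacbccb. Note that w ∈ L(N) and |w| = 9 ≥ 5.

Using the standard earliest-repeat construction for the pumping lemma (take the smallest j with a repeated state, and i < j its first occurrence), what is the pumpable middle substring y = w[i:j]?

Run of N on w = c c c a c b c c b:
  step 0: 0  (start)
  step 1: 4  (read c: 0→4)
  step 2: 1  (read c: 4→1)
  step 3: 4  (read c: 1→4)   ← first repeat (4 seen earlier)
  step 4: 4  (read a: 4→4)
  step 5: 1  (read c: 4→1)
  step 6: 4  (read b: 1→4)
  step 7: 1  (read c: 4→1)
  step 8: 4  (read c: 1→4)
  step 9: 0  (read b: 4→0)

So i = 1, j = 3, giving x = w[0:1] = c, y = w[1:3] = cc, z = w[3:9] = acbccb.
Check: |xy| = 3 ≤ 5 and |y| = 2 ≥ 1. Reading y takes N from 4 back to 4, so every xyⁱz is accepted.

cc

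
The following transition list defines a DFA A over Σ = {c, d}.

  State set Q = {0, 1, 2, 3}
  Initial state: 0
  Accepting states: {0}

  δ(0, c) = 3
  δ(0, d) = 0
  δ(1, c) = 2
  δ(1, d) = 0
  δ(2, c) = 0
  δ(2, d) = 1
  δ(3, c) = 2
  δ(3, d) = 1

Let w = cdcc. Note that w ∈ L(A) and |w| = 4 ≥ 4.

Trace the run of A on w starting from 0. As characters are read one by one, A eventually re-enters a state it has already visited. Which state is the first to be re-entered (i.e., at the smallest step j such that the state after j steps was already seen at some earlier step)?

0

State sequence: 0 -c-> 3 -d-> 1 -c-> 2 -c-> 0
First repeat at step 4: 0 was already visited.

The earliest repeat is at step j = 4: A is in 0, which it already visited at step i = 0.
With |Q| = 4, pigeonhole forces a state repeat no later than step 4; the substring read between the first and second visits to that state can be pumped.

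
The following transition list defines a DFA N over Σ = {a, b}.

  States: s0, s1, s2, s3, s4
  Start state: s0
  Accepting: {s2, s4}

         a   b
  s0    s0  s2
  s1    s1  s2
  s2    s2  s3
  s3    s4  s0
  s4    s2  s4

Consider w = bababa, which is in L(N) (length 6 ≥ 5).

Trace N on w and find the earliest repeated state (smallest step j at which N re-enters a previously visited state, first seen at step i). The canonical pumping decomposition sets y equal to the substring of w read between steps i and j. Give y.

a

State sequence: s0 -b-> s2 -a-> s2 -b-> s3 -a-> s4 -b-> s4 -a-> s2
First repeat at step 2: s2 was already visited.

So i = 1, j = 2, giving x = w[0:1] = b, y = w[1:2] = a, z = w[2:6] = baba.
Check: |xy| = 2 ≤ 5 and |y| = 1 ≥ 1. Reading y takes N from s2 back to s2, so every xyⁱz is accepted.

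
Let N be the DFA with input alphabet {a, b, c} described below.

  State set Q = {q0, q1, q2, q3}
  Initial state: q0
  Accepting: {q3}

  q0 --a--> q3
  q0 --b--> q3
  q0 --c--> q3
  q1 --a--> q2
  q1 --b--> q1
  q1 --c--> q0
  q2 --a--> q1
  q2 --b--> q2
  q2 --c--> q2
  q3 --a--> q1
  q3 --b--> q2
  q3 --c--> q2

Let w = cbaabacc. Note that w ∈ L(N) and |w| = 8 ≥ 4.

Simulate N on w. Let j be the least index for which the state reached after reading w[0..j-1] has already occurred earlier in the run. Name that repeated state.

q2

Run of N on w = c b a a b a c c:
  step 0: q0  (start)
  step 1: q3  (read c: q0→q3)
  step 2: q2  (read b: q3→q2)
  step 3: q1  (read a: q2→q1)
  step 4: q2  (read a: q1→q2)   ← first repeat (q2 seen earlier)
  step 5: q2  (read b: q2→q2)
  step 6: q1  (read a: q2→q1)
  step 7: q0  (read c: q1→q0)
  step 8: q3  (read c: q0→q3)

The earliest repeat is at step j = 4: N is in q2, which it already visited at step i = 2.
Pumping length from the standard proof: p = 4 (the number of states). The repeated state found above gives |xy| = j ≤ 4 and |y| = j − i ≥ 1.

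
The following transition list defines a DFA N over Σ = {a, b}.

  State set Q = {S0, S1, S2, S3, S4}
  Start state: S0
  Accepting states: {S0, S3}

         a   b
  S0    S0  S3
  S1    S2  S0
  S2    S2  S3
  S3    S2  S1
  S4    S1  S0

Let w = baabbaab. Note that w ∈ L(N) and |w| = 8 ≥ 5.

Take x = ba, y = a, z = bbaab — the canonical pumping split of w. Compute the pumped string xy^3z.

xy^3z = ba·a·a·a·bbaab = baaaabbaab.
Reading y = a takes N from S2 back to S2, so after x·y·y·y the machine is still in S2, and z then leads to the accepting state S3. Hence baaaabbaab ∈ L(N).

baaaabbaab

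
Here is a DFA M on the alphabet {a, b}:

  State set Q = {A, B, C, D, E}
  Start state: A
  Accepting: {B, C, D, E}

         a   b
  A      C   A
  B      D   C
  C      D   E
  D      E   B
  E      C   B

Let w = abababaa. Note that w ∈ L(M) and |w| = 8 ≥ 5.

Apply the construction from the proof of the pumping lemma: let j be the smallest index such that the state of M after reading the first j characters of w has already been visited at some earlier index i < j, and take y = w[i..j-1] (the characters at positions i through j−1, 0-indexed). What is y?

ba

Run of M on w = a b a b a b a a:
  step 0: A  (start)
  step 1: C  (read a: A→C)
  step 2: E  (read b: C→E)
  step 3: C  (read a: E→C)   ← first repeat (C seen earlier)
  step 4: E  (read b: C→E)
  step 5: C  (read a: E→C)
  step 6: E  (read b: C→E)
  step 7: C  (read a: E→C)
  step 8: D  (read a: C→D)

So i = 1, j = 3, giving x = w[0:1] = a, y = w[1:3] = ba, z = w[3:8] = babaa.
Check: |xy| = 3 ≤ 5 and |y| = 2 ≥ 1. Reading y takes M from C back to C, so every xyⁱz is accepted.
Pumping length from the standard proof: p = 5 (the number of states). The repeated state found above gives |xy| = j ≤ 5 and |y| = j − i ≥ 1.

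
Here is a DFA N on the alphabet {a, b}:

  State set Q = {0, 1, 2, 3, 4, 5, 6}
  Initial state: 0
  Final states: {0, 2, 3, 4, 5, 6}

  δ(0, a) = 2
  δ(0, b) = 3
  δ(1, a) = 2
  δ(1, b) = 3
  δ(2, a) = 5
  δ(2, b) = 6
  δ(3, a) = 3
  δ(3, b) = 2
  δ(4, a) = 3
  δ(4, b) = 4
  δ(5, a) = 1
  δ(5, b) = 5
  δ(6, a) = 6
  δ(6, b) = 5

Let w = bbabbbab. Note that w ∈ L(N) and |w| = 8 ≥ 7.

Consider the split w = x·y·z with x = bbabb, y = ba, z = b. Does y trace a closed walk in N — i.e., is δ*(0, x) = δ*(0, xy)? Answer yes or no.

no

State sequence: 0 -b-> 3 -b-> 2 -a-> 5 -b-> 5 -b-> 5 -b-> 5 -a-> 1

After x (step 5): 5. After xy (step 7): 1.
They differ (5 ≠ 1), so y is not a cycle from the state after x; this split is not the one the pumping-lemma construction produces, and pumping y need not keep the string in L(N).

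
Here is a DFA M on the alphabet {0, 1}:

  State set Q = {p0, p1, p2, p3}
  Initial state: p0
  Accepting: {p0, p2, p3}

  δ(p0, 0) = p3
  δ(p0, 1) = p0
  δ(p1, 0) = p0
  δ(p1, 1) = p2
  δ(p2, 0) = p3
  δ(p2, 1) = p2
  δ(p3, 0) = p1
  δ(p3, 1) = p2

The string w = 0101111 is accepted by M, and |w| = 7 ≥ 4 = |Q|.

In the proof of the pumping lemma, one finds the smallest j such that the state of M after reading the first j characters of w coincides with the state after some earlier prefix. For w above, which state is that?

State sequence: p0 -0-> p3 -1-> p2 -0-> p3 -1-> p2 -1-> p2 -1-> p2 -1-> p2
First repeat at step 3: p3 was already visited.

The earliest repeat is at step j = 3: M is in p3, which it already visited at step i = 1.
Since M has 4 states, any run of length ≥ 4 visits 4+1 states, so by pigeonhole some state repeats within the first 4 steps — that repeat gives the pumpable loop.

p3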